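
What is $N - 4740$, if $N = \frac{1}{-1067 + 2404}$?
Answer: $- \frac{6337379}{1337} \approx -4740.0$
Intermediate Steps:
$N = \frac{1}{1337} \approx 0.00074794$
$N - 4740 = \frac{1}{1337} - 4740 = - \frac{6337379}{1337}$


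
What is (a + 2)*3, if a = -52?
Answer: -150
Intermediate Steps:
(a + 2)*3 = (-52 + 2)*3 = -50*3 = -150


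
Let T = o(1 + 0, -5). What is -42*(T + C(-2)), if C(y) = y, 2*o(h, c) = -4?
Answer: 168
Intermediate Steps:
o(h, c) = -2 (o(h, c) = (½)*(-4) = -2)
T = -2
-42*(T + C(-2)) = -42*(-2 - 2) = -42*(-4) = 168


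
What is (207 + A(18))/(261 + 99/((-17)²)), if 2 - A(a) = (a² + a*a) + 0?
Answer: -126871/75528 ≈ -1.6798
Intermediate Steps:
A(a) = 2 - 2*a² (A(a) = 2 - ((a² + a*a) + 0) = 2 - ((a² + a²) + 0) = 2 - (2*a² + 0) = 2 - 2*a²)
(207 + A(18))/(261 + 99/((-17)²)) = (207 + (2 - 2*18²))/(261 + 99/((-17)²)) = (207 + (2 - 2*324))/(261 + 99/289) = (207 + (2 - 648))/(261 + 99*(1/289)) = (207 - 646)/(261 + 99/289) = -439/75528/289 = -439*289/75528 = -126871/75528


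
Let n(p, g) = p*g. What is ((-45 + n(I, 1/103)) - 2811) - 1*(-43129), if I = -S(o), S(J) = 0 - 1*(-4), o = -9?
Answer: 4148115/103 ≈ 40273.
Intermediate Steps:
S(J) = 4 (S(J) = 0 + 4 = 4)
I = -4 (I = -1*4 = -4)
n(p, g) = g*p
((-45 + n(I, 1/103)) - 2811) - 1*(-43129) = ((-45 - 4/103) - 2811) - 1*(-43129) = ((-45 + (1/103)*(-4)) - 2811) + 43129 = ((-45 - 4/103) - 2811) + 43129 = (-4639/103 - 2811) + 43129 = -294172/103 + 43129 = 4148115/103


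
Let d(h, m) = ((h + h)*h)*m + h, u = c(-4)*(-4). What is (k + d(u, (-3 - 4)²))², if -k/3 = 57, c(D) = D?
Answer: 621654489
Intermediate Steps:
u = 16 (u = -4*(-4) = 16)
d(h, m) = h + 2*m*h² (d(h, m) = ((2*h)*h)*m + h = (2*h²)*m + h = 2*m*h² + h = h + 2*m*h²)
k = -171 (k = -3*57 = -171)
(k + d(u, (-3 - 4)²))² = (-171 + 16*(1 + 2*16*(-3 - 4)²))² = (-171 + 16*(1 + 2*16*(-7)²))² = (-171 + 16*(1 + 2*16*49))² = (-171 + 16*(1 + 1568))² = (-171 + 16*1569)² = (-171 + 25104)² = 24933² = 621654489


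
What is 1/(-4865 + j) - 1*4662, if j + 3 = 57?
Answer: -22428883/4811 ≈ -4662.0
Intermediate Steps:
j = 54 (j = -3 + 57 = 54)
1/(-4865 + j) - 1*4662 = 1/(-4865 + 54) - 1*4662 = 1/(-4811) - 4662 = -1/4811 - 4662 = -22428883/4811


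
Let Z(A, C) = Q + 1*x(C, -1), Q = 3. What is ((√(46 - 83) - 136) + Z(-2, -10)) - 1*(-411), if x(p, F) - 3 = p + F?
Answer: 270 + I*√37 ≈ 270.0 + 6.0828*I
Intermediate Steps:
x(p, F) = 3 + F + p (x(p, F) = 3 + (p + F) = 3 + (F + p) = 3 + F + p)
Z(A, C) = 5 + C (Z(A, C) = 3 + 1*(3 - 1 + C) = 3 + 1*(2 + C) = 3 + (2 + C) = 5 + C)
((√(46 - 83) - 136) + Z(-2, -10)) - 1*(-411) = ((√(46 - 83) - 136) + (5 - 10)) - 1*(-411) = ((√(-37) - 136) - 5) + 411 = ((I*√37 - 136) - 5) + 411 = ((-136 + I*√37) - 5) + 411 = (-141 + I*√37) + 411 = 270 + I*√37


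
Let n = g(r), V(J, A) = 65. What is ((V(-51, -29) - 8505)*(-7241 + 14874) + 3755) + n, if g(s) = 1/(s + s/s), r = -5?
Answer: -257675061/4 ≈ -6.4419e+7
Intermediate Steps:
g(s) = 1/(1 + s) (g(s) = 1/(s + 1) = 1/(1 + s))
n = -¼ (n = 1/(1 - 5) = 1/(-4) = -¼ ≈ -0.25000)
((V(-51, -29) - 8505)*(-7241 + 14874) + 3755) + n = ((65 - 8505)*(-7241 + 14874) + 3755) - ¼ = (-8440*7633 + 3755) - ¼ = (-64422520 + 3755) - ¼ = -64418765 - ¼ = -257675061/4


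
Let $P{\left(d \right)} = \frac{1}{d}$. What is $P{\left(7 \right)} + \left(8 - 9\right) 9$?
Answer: $- \frac{62}{7} \approx -8.8571$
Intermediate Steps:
$P{\left(7 \right)} + \left(8 - 9\right) 9 = \frac{1}{7} + \left(8 - 9\right) 9 = \frac{1}{7} - 9 = - \frac{62}{7}$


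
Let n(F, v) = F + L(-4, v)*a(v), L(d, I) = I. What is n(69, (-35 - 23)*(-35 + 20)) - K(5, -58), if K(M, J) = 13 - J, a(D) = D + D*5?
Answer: 4541398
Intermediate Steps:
a(D) = 6*D (a(D) = D + 5*D = 6*D)
n(F, v) = F + 6*v**2 (n(F, v) = F + v*(6*v) = F + 6*v**2)
n(69, (-35 - 23)*(-35 + 20)) - K(5, -58) = (69 + 6*((-35 - 23)*(-35 + 20))**2) - (13 - 1*(-58)) = (69 + 6*(-58*(-15))**2) - (13 + 58) = (69 + 6*870**2) - 1*71 = (69 + 6*756900) - 71 = (69 + 4541400) - 71 = 4541469 - 71 = 4541398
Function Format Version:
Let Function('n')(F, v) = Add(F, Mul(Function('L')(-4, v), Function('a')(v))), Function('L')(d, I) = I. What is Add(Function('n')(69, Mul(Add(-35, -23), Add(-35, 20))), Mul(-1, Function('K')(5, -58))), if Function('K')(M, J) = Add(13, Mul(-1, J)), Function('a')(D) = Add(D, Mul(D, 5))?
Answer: 4541398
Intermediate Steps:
Function('a')(D) = Mul(6, D) (Function('a')(D) = Add(D, Mul(5, D)) = Mul(6, D))
Function('n')(F, v) = Add(F, Mul(6, Pow(v, 2))) (Function('n')(F, v) = Add(F, Mul(v, Mul(6, v))) = Add(F, Mul(6, Pow(v, 2))))
Add(Function('n')(69, Mul(Add(-35, -23), Add(-35, 20))), Mul(-1, Function('K')(5, -58))) = Add(Add(69, Mul(6, Pow(Mul(Add(-35, -23), Add(-35, 20)), 2))), Mul(-1, Add(13, Mul(-1, -58)))) = Add(Add(69, Mul(6, Pow(Mul(-58, -15), 2))), Mul(-1, Add(13, 58))) = Add(Add(69, Mul(6, Pow(870, 2))), Mul(-1, 71)) = Add(Add(69, Mul(6, 756900)), -71) = Add(Add(69, 4541400), -71) = Add(4541469, -71) = 4541398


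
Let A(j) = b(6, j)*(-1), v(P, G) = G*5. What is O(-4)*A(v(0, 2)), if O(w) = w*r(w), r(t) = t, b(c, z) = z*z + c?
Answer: -1696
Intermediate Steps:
b(c, z) = c + z² (b(c, z) = z² + c = c + z²)
v(P, G) = 5*G
A(j) = -6 - j² (A(j) = (6 + j²)*(-1) = -6 - j²)
O(w) = w² (O(w) = w*w = w²)
O(-4)*A(v(0, 2)) = (-4)²*(-6 - (5*2)²) = 16*(-6 - 1*10²) = 16*(-6 - 1*100) = 16*(-6 - 100) = 16*(-106) = -1696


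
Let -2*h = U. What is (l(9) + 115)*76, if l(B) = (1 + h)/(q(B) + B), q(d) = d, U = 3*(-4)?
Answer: 78926/9 ≈ 8769.6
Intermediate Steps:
U = -12
h = 6 (h = -½*(-12) = 6)
l(B) = 7/(2*B) (l(B) = (1 + 6)/(B + B) = 7/((2*B)) = 7*(1/(2*B)) = 7/(2*B))
(l(9) + 115)*76 = ((7/2)/9 + 115)*76 = ((7/2)*(⅑) + 115)*76 = (7/18 + 115)*76 = (2077/18)*76 = 78926/9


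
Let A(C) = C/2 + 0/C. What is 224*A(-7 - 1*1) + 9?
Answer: -887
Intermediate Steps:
A(C) = C/2 (A(C) = C*(½) + 0 = C/2 + 0 = C/2)
224*A(-7 - 1*1) + 9 = 224*((-7 - 1*1)/2) + 9 = 224*((-7 - 1)/2) + 9 = 224*((½)*(-8)) + 9 = 224*(-4) + 9 = -896 + 9 = -887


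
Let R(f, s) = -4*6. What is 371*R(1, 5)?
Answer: -8904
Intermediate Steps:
R(f, s) = -24
371*R(1, 5) = 371*(-24) = -8904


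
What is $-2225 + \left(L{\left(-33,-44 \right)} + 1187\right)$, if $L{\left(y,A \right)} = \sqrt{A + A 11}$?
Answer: $-1038 + 4 i \sqrt{33} \approx -1038.0 + 22.978 i$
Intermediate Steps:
$L{\left(y,A \right)} = 2 \sqrt{3} \sqrt{A}$ ($L{\left(y,A \right)} = \sqrt{A + 11 A} = \sqrt{12 A} = 2 \sqrt{3} \sqrt{A}$)
$-2225 + \left(L{\left(-33,-44 \right)} + 1187\right) = -2225 + \left(2 \sqrt{3} \sqrt{-44} + 1187\right) = -2225 + \left(2 \sqrt{3} \cdot 2 i \sqrt{11} + 1187\right) = -2225 + \left(4 i \sqrt{33} + 1187\right) = -2225 + \left(1187 + 4 i \sqrt{33}\right) = -1038 + 4 i \sqrt{33}$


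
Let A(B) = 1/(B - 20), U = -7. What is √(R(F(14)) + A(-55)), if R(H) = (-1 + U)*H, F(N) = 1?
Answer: I*√1803/15 ≈ 2.8308*I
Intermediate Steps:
R(H) = -8*H (R(H) = (-1 - 7)*H = -8*H)
A(B) = 1/(-20 + B)
√(R(F(14)) + A(-55)) = √(-8*1 + 1/(-20 - 55)) = √(-8 + 1/(-75)) = √(-8 - 1/75) = √(-601/75) = I*√1803/15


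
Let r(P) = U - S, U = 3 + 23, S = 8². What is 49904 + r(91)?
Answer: 49866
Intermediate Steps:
S = 64
U = 26
r(P) = -38 (r(P) = 26 - 1*64 = 26 - 64 = -38)
49904 + r(91) = 49904 - 38 = 49866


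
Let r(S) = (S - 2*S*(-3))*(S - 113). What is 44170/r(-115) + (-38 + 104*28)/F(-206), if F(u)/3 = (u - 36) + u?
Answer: -557297/293664 ≈ -1.8977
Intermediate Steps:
F(u) = -108 + 6*u (F(u) = 3*((u - 36) + u) = 3*((-36 + u) + u) = 3*(-36 + 2*u) = -108 + 6*u)
r(S) = 7*S*(-113 + S) (r(S) = (S + 6*S)*(-113 + S) = (7*S)*(-113 + S) = 7*S*(-113 + S))
44170/r(-115) + (-38 + 104*28)/F(-206) = 44170/((7*(-115)*(-113 - 115))) + (-38 + 104*28)/(-108 + 6*(-206)) = 44170/((7*(-115)*(-228))) + (-38 + 2912)/(-108 - 1236) = 44170/183540 + 2874/(-1344) = 44170*(1/183540) + 2874*(-1/1344) = 631/2622 - 479/224 = -557297/293664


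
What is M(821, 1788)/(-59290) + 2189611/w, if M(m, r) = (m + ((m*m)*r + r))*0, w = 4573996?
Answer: 2189611/4573996 ≈ 0.47871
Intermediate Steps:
M(m, r) = 0 (M(m, r) = (m + (m²*r + r))*0 = (m + (r*m² + r))*0 = (m + (r + r*m²))*0 = (m + r + r*m²)*0 = 0)
M(821, 1788)/(-59290) + 2189611/w = 0/(-59290) + 2189611/4573996 = 0*(-1/59290) + 2189611*(1/4573996) = 0 + 2189611/4573996 = 2189611/4573996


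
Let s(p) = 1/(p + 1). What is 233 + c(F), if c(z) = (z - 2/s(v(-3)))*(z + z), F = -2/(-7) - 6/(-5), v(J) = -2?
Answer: 298113/1225 ≈ 243.36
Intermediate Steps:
s(p) = 1/(1 + p)
F = 52/35 (F = -2*(-1/7) - 6*(-1/5) = 2/7 + 6/5 = 52/35 ≈ 1.4857)
c(z) = 2*z*(2 + z) (c(z) = (z - 2/(1/(1 - 2)))*(z + z) = (z - 2/(1/(-1)))*(2*z) = (z - 2/(-1))*(2*z) = (z - 2*(-1))*(2*z) = (z + 2)*(2*z) = (2 + z)*(2*z) = 2*z*(2 + z))
233 + c(F) = 233 + 2*(52/35)*(2 + 52/35) = 233 + 2*(52/35)*(122/35) = 233 + 12688/1225 = 298113/1225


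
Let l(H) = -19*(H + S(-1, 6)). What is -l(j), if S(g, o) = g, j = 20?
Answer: 361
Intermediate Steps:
l(H) = 19 - 19*H (l(H) = -19*(H - 1) = -19*(-1 + H) = 19 - 19*H)
-l(j) = -(19 - 19*20) = -(19 - 380) = -1*(-361) = 361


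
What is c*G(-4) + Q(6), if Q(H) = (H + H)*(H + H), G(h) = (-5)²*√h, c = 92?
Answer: 144 + 4600*I ≈ 144.0 + 4600.0*I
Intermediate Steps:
G(h) = 25*√h
Q(H) = 4*H² (Q(H) = (2*H)*(2*H) = 4*H²)
c*G(-4) + Q(6) = 92*(25*√(-4)) + 4*6² = 92*(25*(2*I)) + 4*36 = 92*(50*I) + 144 = 4600*I + 144 = 144 + 4600*I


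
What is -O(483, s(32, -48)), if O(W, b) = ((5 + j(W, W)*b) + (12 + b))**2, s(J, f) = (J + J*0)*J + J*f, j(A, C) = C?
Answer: -61400379681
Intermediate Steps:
s(J, f) = J**2 + J*f (s(J, f) = (J + 0)*J + J*f = J*J + J*f = J**2 + J*f)
O(W, b) = (17 + b + W*b)**2 (O(W, b) = ((5 + W*b) + (12 + b))**2 = (17 + b + W*b)**2)
-O(483, s(32, -48)) = -(17 + 32*(32 - 48) + 483*(32*(32 - 48)))**2 = -(17 + 32*(-16) + 483*(32*(-16)))**2 = -(17 - 512 + 483*(-512))**2 = -(17 - 512 - 247296)**2 = -1*(-247791)**2 = -1*61400379681 = -61400379681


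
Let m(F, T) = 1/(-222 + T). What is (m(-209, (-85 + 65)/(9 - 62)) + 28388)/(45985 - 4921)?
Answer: 111148465/160779248 ≈ 0.69131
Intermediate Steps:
(m(-209, (-85 + 65)/(9 - 62)) + 28388)/(45985 - 4921) = (1/(-222 + (-85 + 65)/(9 - 62)) + 28388)/(45985 - 4921) = (1/(-222 - 20/(-53)) + 28388)/41064 = (1/(-222 - 20*(-1/53)) + 28388)*(1/41064) = (1/(-222 + 20/53) + 28388)*(1/41064) = (1/(-11746/53) + 28388)*(1/41064) = (-53/11746 + 28388)*(1/41064) = (333445395/11746)*(1/41064) = 111148465/160779248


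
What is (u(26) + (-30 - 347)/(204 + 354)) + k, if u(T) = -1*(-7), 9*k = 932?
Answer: 61313/558 ≈ 109.88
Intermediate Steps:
k = 932/9 (k = (⅑)*932 = 932/9 ≈ 103.56)
u(T) = 7
(u(26) + (-30 - 347)/(204 + 354)) + k = (7 + (-30 - 347)/(204 + 354)) + 932/9 = (7 - 377/558) + 932/9 = 3529/558 + 932/9 = 61313/558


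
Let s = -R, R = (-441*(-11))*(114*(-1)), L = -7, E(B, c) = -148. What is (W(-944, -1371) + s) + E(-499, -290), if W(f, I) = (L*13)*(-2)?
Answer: 553048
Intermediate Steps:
W(f, I) = 182 (W(f, I) = -7*13*(-2) = -91*(-2) = 182)
R = -553014 (R = 4851*(-114) = -553014)
s = 553014 (s = -1*(-553014) = 553014)
(W(-944, -1371) + s) + E(-499, -290) = (182 + 553014) - 148 = 553196 - 148 = 553048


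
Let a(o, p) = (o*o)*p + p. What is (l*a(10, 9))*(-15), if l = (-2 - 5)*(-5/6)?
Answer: -159075/2 ≈ -79538.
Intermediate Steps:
a(o, p) = p + p*o² (a(o, p) = o²*p + p = p*o² + p = p + p*o²)
l = 35/6 (l = -(-35)/6 = -7*(-⅚) = 35/6 ≈ 5.8333)
(l*a(10, 9))*(-15) = (35*(9*(1 + 10²))/6)*(-15) = (35*(9*(1 + 100))/6)*(-15) = (35*(9*101)/6)*(-15) = ((35/6)*909)*(-15) = (10605/2)*(-15) = -159075/2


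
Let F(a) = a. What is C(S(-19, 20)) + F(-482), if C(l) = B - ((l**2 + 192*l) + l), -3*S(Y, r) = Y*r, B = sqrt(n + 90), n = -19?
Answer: -368758/9 + sqrt(71) ≈ -40965.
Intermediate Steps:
B = sqrt(71) (B = sqrt(-19 + 90) = sqrt(71) ≈ 8.4261)
S(Y, r) = -Y*r/3
C(l) = sqrt(71) - l**2 - 193*l (C(l) = sqrt(71) - ((l**2 + 192*l) + l) = sqrt(71) - (l**2 + 193*l) = sqrt(71) + (-l**2 - 193*l) = sqrt(71) - l**2 - 193*l)
C(S(-19, 20)) + F(-482) = (sqrt(71) - (-1/3*(-19)*20)**2 - (-193)*(-19)*20/3) - 482 = (sqrt(71) - (380/3)**2 - 193*380/3) - 482 = (sqrt(71) - 1*144400/9 - 73340/3) - 482 = (sqrt(71) - 144400/9 - 73340/3) - 482 = (-364420/9 + sqrt(71)) - 482 = -368758/9 + sqrt(71)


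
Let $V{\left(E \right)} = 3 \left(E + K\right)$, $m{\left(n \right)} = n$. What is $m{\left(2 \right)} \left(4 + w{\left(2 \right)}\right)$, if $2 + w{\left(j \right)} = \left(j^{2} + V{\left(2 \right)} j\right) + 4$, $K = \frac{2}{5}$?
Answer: $\frac{244}{5} \approx 48.8$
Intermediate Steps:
$K = \frac{2}{5}$ ($K = 2 \cdot \frac{1}{5} = \frac{2}{5} \approx 0.4$)
$V{\left(E \right)} = \frac{6}{5} + 3 E$ ($V{\left(E \right)} = 3 \left(E + \frac{2}{5}\right) = 3 \left(\frac{2}{5} + E\right) = \frac{6}{5} + 3 E$)
$w{\left(j \right)} = 2 + j^{2} + \frac{36 j}{5}$ ($w{\left(j \right)} = -2 + \left(\left(j^{2} + \left(\frac{6}{5} + 3 \cdot 2\right) j\right) + 4\right) = -2 + \left(\left(j^{2} + \left(\frac{6}{5} + 6\right) j\right) + 4\right) = -2 + \left(\left(j^{2} + \frac{36 j}{5}\right) + 4\right) = -2 + \left(4 + j^{2} + \frac{36 j}{5}\right) = 2 + j^{2} + \frac{36 j}{5}$)
$m{\left(2 \right)} \left(4 + w{\left(2 \right)}\right) = 2 \left(4 + \left(2 + 2^{2} + \frac{36}{5} \cdot 2\right)\right) = 2 \left(4 + \left(2 + 4 + \frac{72}{5}\right)\right) = 2 \left(4 + \frac{102}{5}\right) = 2 \cdot \frac{122}{5} = \frac{244}{5}$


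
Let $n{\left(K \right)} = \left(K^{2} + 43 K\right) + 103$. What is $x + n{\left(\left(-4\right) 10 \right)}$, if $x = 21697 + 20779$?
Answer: $42459$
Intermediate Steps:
$x = 42476$
$n{\left(K \right)} = 103 + K^{2} + 43 K$
$x + n{\left(\left(-4\right) 10 \right)} = 42476 + \left(103 + \left(\left(-4\right) 10\right)^{2} + 43 \left(\left(-4\right) 10\right)\right) = 42476 + \left(103 + \left(-40\right)^{2} + 43 \left(-40\right)\right) = 42476 + \left(103 + 1600 - 1720\right) = 42476 - 17 = 42459$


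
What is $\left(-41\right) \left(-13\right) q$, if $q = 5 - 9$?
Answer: $-2132$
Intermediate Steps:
$q = -4$
$\left(-41\right) \left(-13\right) q = \left(-41\right) \left(-13\right) \left(-4\right) = 533 \left(-4\right) = -2132$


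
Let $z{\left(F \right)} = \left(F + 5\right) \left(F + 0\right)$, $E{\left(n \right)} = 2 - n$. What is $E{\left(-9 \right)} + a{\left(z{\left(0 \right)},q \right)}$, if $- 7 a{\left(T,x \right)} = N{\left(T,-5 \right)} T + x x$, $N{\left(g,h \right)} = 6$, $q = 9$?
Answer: $- \frac{4}{7} \approx -0.57143$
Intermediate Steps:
$z{\left(F \right)} = F \left(5 + F\right)$ ($z{\left(F \right)} = \left(5 + F\right) F = F \left(5 + F\right)$)
$a{\left(T,x \right)} = - \frac{6 T}{7} - \frac{x^{2}}{7}$ ($a{\left(T,x \right)} = - \frac{6 T + x x}{7} = - \frac{6 T + x^{2}}{7} = - \frac{x^{2} + 6 T}{7} = - \frac{6 T}{7} - \frac{x^{2}}{7}$)
$E{\left(-9 \right)} + a{\left(z{\left(0 \right)},q \right)} = \left(2 - -9\right) - \left(\frac{81}{7} + \frac{6}{7} \cdot 0 \left(5 + 0\right)\right) = \left(2 + 9\right) - \left(\frac{81}{7} + \frac{6 \cdot 0 \cdot 5}{7}\right) = 11 - \frac{81}{7} = - \frac{4}{7}$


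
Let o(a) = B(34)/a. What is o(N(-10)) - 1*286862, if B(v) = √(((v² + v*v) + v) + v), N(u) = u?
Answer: -286862 - √595/5 ≈ -2.8687e+5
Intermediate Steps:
B(v) = √(2*v + 2*v²) (B(v) = √(((v² + v²) + v) + v) = √((2*v² + v) + v) = √((v + 2*v²) + v) = √(2*v + 2*v²))
o(a) = 2*√595/a (o(a) = (√2*√(34*(1 + 34)))/a = (√2*√(34*35))/a = (√2*√1190)/a = (2*√595)/a = 2*√595/a)
o(N(-10)) - 1*286862 = 2*√595/(-10) - 1*286862 = 2*√595*(-⅒) - 286862 = -√595/5 - 286862 = -286862 - √595/5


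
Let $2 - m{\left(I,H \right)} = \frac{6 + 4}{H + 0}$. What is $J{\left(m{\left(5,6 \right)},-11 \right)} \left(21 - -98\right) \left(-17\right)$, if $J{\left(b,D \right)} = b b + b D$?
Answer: $\frac{64736}{9} \approx 7192.9$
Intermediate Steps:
$m{\left(I,H \right)} = 2 - \frac{10}{H}$ ($m{\left(I,H \right)} = 2 - \frac{6 + 4}{H + 0} = 2 - \frac{10}{H}$)
$J{\left(b,D \right)} = b^{2} + D b$
$J{\left(m{\left(5,6 \right)},-11 \right)} \left(21 - -98\right) \left(-17\right) = \left(2 - \frac{10}{6}\right) \left(-11 + \left(2 - \frac{10}{6}\right)\right) \left(21 - -98\right) \left(-17\right) = \left(2 - \frac{5}{3}\right) \left(-11 + \left(2 - \frac{5}{3}\right)\right) \left(21 + 98\right) \left(-17\right) = \left(2 - \frac{5}{3}\right) \left(-11 + \left(2 - \frac{5}{3}\right)\right) 119 \left(-17\right) = \frac{-11 + \frac{1}{3}}{3} \cdot 119 \left(-17\right) = \frac{1}{3} \left(- \frac{32}{3}\right) 119 \left(-17\right) = \left(- \frac{32}{9}\right) 119 \left(-17\right) = \left(- \frac{3808}{9}\right) \left(-17\right) = \frac{64736}{9}$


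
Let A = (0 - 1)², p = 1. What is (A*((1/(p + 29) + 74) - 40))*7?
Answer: 7147/30 ≈ 238.23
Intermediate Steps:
A = 1 (A = (-1)² = 1)
(A*((1/(p + 29) + 74) - 40))*7 = (1*((1/(1 + 29) + 74) - 40))*7 = (1*((1/30 + 74) - 40))*7 = (1*(2221/30 - 40))*7 = (1*(1021/30))*7 = (1021/30)*7 = 7147/30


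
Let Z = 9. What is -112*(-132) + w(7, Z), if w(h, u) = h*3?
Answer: 14805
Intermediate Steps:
w(h, u) = 3*h
-112*(-132) + w(7, Z) = -112*(-132) + 3*7 = 14784 + 21 = 14805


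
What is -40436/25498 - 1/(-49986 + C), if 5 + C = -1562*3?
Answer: -100495167/63370643 ≈ -1.5858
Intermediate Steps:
C = -4691 (C = -5 - 1562*3 = -5 - 4686 = -4691)
-40436/25498 - 1/(-49986 + C) = -40436/25498 - 1/(-49986 - 4691) = -40436*1/25498 - 1/(-54677) = -1838/1159 - 1*(-1/54677) = -1838/1159 + 1/54677 = -100495167/63370643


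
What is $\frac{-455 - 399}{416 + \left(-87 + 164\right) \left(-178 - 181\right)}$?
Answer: $\frac{854}{27227} \approx 0.031366$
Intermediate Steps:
$\frac{-455 - 399}{416 + \left(-87 + 164\right) \left(-178 - 181\right)} = - \frac{854}{416 + 77 \left(-359\right)} = - \frac{854}{416 - 27643} = - \frac{854}{-27227} = \left(-854\right) \left(- \frac{1}{27227}\right) = \frac{854}{27227}$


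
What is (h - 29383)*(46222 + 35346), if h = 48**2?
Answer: -2208779872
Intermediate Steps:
h = 2304
(h - 29383)*(46222 + 35346) = (2304 - 29383)*(46222 + 35346) = -27079*81568 = -2208779872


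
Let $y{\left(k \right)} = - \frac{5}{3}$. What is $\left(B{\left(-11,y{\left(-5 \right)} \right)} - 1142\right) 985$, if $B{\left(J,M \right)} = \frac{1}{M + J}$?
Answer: $- \frac{42748015}{38} \approx -1.1249 \cdot 10^{6}$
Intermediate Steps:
$y{\left(k \right)} = - \frac{5}{3}$ ($y{\left(k \right)} = \left(-5\right) \frac{1}{3} = - \frac{5}{3}$)
$B{\left(J,M \right)} = \frac{1}{J + M}$
$\left(B{\left(-11,y{\left(-5 \right)} \right)} - 1142\right) 985 = \left(\frac{1}{-11 - \frac{5}{3}} - 1142\right) 985 = \left(\frac{1}{- \frac{38}{3}} - 1142\right) 985 = \left(- \frac{3}{38} - 1142\right) 985 = \left(- \frac{43399}{38}\right) 985 = - \frac{42748015}{38}$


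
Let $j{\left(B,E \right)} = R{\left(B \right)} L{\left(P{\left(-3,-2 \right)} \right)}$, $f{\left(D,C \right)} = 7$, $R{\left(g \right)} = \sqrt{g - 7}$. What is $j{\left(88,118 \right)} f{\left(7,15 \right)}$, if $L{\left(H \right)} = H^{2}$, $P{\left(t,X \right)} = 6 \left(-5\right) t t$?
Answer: $4592700$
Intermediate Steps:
$P{\left(t,X \right)} = - 30 t^{2}$
$R{\left(g \right)} = \sqrt{-7 + g}$
$j{\left(B,E \right)} = 72900 \sqrt{-7 + B}$ ($j{\left(B,E \right)} = \sqrt{-7 + B} \left(- 30 \left(-3\right)^{2}\right)^{2} = \sqrt{-7 + B} \left(\left(-30\right) 9\right)^{2} = \sqrt{-7 + B} \left(-270\right)^{2} = \sqrt{-7 + B} 72900 = 72900 \sqrt{-7 + B}$)
$j{\left(88,118 \right)} f{\left(7,15 \right)} = 72900 \sqrt{-7 + 88} \cdot 7 = 72900 \sqrt{81} \cdot 7 = 72900 \cdot 9 \cdot 7 = 656100 \cdot 7 = 4592700$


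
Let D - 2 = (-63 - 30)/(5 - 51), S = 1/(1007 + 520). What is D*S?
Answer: 185/70242 ≈ 0.0026338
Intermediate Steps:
S = 1/1527 ≈ 0.00065488
D = 185/46 (D = 2 + (-63 - 30)/(5 - 51) = 2 - 93/(-46) = 2 - 93*(-1/46) = 2 + 93/46 = 185/46 ≈ 4.0217)
D*S = (185/46)*(1/1527) = 185/70242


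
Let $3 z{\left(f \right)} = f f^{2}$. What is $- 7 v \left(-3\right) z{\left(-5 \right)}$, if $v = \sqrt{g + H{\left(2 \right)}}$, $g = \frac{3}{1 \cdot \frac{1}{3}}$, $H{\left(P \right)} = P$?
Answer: $- 875 \sqrt{11} \approx -2902.0$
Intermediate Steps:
$g = 9$ ($g = \frac{3}{1 \cdot \frac{1}{3}} = 3 \frac{1}{\frac{1}{3}} = 3 \cdot 3 = 9$)
$z{\left(f \right)} = \frac{f^{3}}{3}$ ($z{\left(f \right)} = \frac{f f^{2}}{3} = \frac{f^{3}}{3}$)
$v = \sqrt{11}$ ($v = \sqrt{9 + 2} = \sqrt{11} \approx 3.3166$)
$- 7 v \left(-3\right) z{\left(-5 \right)} = - 7 \sqrt{11} \left(-3\right) \frac{\left(-5\right)^{3}}{3} = 21 \sqrt{11} \cdot \frac{1}{3} \left(-125\right) = 21 \sqrt{11} \left(- \frac{125}{3}\right) = - 875 \sqrt{11}$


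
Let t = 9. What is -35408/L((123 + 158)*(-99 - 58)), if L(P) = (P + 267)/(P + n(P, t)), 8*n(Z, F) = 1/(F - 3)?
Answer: -937256399/26310 ≈ -35624.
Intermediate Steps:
n(Z, F) = 1/(8*(-3 + F)) (n(Z, F) = 1/(8*(F - 3)) = 1/(8*(-3 + F)))
L(P) = (267 + P)/(1/48 + P) (L(P) = (P + 267)/(P + 1/(8*(-3 + 9))) = (267 + P)/(P + (⅛)/6) = (267 + P)/(P + (⅛)*(⅙)) = (267 + P)/(P + 1/48) = (267 + P)/(1/48 + P))
-35408/L((123 + 158)*(-99 - 58)) = -35408*(1 + 48*((123 + 158)*(-99 - 58)))/(48*(267 + (123 + 158)*(-99 - 58))) = -35408*(1 + 48*(281*(-157)))/(48*(267 + 281*(-157))) = -35408*(1 + 48*(-44117))/(48*(267 - 44117)) = -35408/(48*(-43850)/(1 - 2117616)) = -35408/(48*(-43850)/(-2117615)) = -35408/(48*(-1/2117615)*(-43850)) = -35408/420960/423523 = -35408*423523/420960 = -937256399/26310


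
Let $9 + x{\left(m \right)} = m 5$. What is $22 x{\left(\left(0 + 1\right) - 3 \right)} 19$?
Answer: $-7942$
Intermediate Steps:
$x{\left(m \right)} = -9 + 5 m$ ($x{\left(m \right)} = -9 + m 5 = -9 + 5 m$)
$22 x{\left(\left(0 + 1\right) - 3 \right)} 19 = 22 \left(-9 + 5 \left(\left(0 + 1\right) - 3\right)\right) 19 = 22 \left(-9 + 5 \left(1 - 3\right)\right) 19 = 22 \left(-9 + 5 \left(-2\right)\right) 19 = 22 \left(-9 - 10\right) 19 = 22 \left(-19\right) 19 = \left(-418\right) 19 = -7942$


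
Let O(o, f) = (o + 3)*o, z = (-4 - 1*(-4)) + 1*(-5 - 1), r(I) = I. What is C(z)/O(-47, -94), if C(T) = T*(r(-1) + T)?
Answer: 21/1034 ≈ 0.020309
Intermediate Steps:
z = -6 (z = (-4 + 4) + 1*(-6) = 0 - 6 = -6)
O(o, f) = o*(3 + o) (O(o, f) = (3 + o)*o = o*(3 + o))
C(T) = T*(-1 + T)
C(z)/O(-47, -94) = (-6*(-1 - 6))/((-47*(3 - 47))) = (-6*(-7))/((-47*(-44))) = 42/2068 = 42*(1/2068) = 21/1034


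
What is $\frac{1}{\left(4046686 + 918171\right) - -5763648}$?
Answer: $\frac{1}{10728505} \approx 9.321 \cdot 10^{-8}$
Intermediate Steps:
$\frac{1}{\left(4046686 + 918171\right) - -5763648} = \frac{1}{4964857 + 5763648} = \frac{1}{10728505}$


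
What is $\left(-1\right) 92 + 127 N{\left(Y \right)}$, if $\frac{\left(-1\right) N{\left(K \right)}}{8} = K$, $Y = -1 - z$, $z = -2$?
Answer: $-1108$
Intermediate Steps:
$Y = 1$ ($Y = -1 - -2 = -1 + 2 = 1$)
$N{\left(K \right)} = - 8 K$
$\left(-1\right) 92 + 127 N{\left(Y \right)} = \left(-1\right) 92 + 127 \left(\left(-8\right) 1\right) = -92 + 127 \left(-8\right) = -92 - 1016 = -1108$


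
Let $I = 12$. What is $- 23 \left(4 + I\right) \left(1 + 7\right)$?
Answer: $-2944$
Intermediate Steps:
$- 23 \left(4 + I\right) \left(1 + 7\right) = - 23 \left(4 + 12\right) \left(1 + 7\right) = - 23 \cdot 16 \cdot 8 = \left(-23\right) 128 = -2944$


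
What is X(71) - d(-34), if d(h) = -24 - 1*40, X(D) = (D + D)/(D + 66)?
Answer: 8910/137 ≈ 65.036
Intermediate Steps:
X(D) = 2*D/(66 + D) (X(D) = (2*D)/(66 + D) = 2*D/(66 + D))
d(h) = -64 (d(h) = -24 - 40 = -64)
X(71) - d(-34) = 2*71/(66 + 71) - 1*(-64) = 2*71/137 + 64 = 2*71*(1/137) + 64 = 142/137 + 64 = 8910/137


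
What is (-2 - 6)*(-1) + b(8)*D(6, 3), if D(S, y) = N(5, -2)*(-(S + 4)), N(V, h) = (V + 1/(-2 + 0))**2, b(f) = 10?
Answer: -2017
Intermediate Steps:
N(V, h) = (-1/2 + V)**2 (N(V, h) = (V + 1/(-2))**2 = (V - 1/2)**2 = (-1/2 + V)**2)
D(S, y) = -81 - 81*S/4 (D(S, y) = ((-1 + 2*5)**2/4)*(-(S + 4)) = ((-1 + 10)**2/4)*(-(4 + S)) = ((1/4)*9**2)*(-4 - S) = ((1/4)*81)*(-4 - S) = 81*(-4 - S)/4 = -81 - 81*S/4)
(-2 - 6)*(-1) + b(8)*D(6, 3) = (-2 - 6)*(-1) + 10*(-81 - 81/4*6) = -8*(-1) + 10*(-81 - 243/2) = 8 + 10*(-405/2) = 8 - 2025 = -2017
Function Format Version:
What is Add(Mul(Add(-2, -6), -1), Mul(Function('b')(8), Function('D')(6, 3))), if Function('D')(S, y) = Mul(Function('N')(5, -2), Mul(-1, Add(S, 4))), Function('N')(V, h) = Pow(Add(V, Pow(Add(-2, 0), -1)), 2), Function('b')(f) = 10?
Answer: -2017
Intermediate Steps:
Function('N')(V, h) = Pow(Add(Rational(-1, 2), V), 2) (Function('N')(V, h) = Pow(Add(V, Pow(-2, -1)), 2) = Pow(Add(V, Rational(-1, 2)), 2) = Pow(Add(Rational(-1, 2), V), 2))
Function('D')(S, y) = Add(-81, Mul(Rational(-81, 4), S)) (Function('D')(S, y) = Mul(Mul(Rational(1, 4), Pow(Add(-1, Mul(2, 5)), 2)), Mul(-1, Add(S, 4))) = Mul(Mul(Rational(1, 4), Pow(Add(-1, 10), 2)), Mul(-1, Add(4, S))) = Mul(Mul(Rational(1, 4), Pow(9, 2)), Add(-4, Mul(-1, S))) = Mul(Mul(Rational(1, 4), 81), Add(-4, Mul(-1, S))) = Mul(Rational(81, 4), Add(-4, Mul(-1, S))) = Add(-81, Mul(Rational(-81, 4), S)))
Add(Mul(Add(-2, -6), -1), Mul(Function('b')(8), Function('D')(6, 3))) = Add(Mul(Add(-2, -6), -1), Mul(10, Add(-81, Mul(Rational(-81, 4), 6)))) = Add(Mul(-8, -1), Mul(10, Add(-81, Rational(-243, 2)))) = Add(8, Mul(10, Rational(-405, 2))) = Add(8, -2025) = -2017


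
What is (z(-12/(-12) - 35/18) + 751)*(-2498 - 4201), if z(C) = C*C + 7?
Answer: -549052273/108 ≈ -5.0838e+6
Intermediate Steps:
z(C) = 7 + C² (z(C) = C² + 7 = 7 + C²)
(z(-12/(-12) - 35/18) + 751)*(-2498 - 4201) = ((7 + (-12/(-12) - 35/18)²) + 751)*(-2498 - 4201) = ((7 + (-12*(-1/12) - 35*1/18)²) + 751)*(-6699) = ((7 + (1 - 35/18)²) + 751)*(-6699) = ((7 + (-17/18)²) + 751)*(-6699) = ((7 + 289/324) + 751)*(-6699) = (2557/324 + 751)*(-6699) = (245881/324)*(-6699) = -549052273/108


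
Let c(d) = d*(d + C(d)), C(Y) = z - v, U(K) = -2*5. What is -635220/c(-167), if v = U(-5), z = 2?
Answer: -127044/5177 ≈ -24.540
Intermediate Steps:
U(K) = -10
v = -10
C(Y) = 12 (C(Y) = 2 - 1*(-10) = 2 + 10 = 12)
c(d) = d*(12 + d) (c(d) = d*(d + 12) = d*(12 + d))
-635220/c(-167) = -635220*(-1/(167*(12 - 167))) = -635220/((-167*(-155))) = -635220/25885 = -635220*1/25885 = -127044/5177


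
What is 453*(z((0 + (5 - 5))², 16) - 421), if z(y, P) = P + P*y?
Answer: -183465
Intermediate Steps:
453*(z((0 + (5 - 5))², 16) - 421) = 453*(16*(1 + (0 + (5 - 5))²) - 421) = 453*(16*(1 + (0 + 0)²) - 421) = 453*(16*(1 + 0²) - 421) = 453*(16*(1 + 0) - 421) = 453*(16*1 - 421) = 453*(16 - 421) = 453*(-405) = -183465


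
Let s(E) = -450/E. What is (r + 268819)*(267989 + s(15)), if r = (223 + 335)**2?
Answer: 155465256497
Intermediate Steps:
r = 311364 (r = 558**2 = 311364)
(r + 268819)*(267989 + s(15)) = (311364 + 268819)*(267989 - 450/15) = 580183*(267989 - 450*1/15) = 580183*(267989 - 30) = 580183*267959 = 155465256497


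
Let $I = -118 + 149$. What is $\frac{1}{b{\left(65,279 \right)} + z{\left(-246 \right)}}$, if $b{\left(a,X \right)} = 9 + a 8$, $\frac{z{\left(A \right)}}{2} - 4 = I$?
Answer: $\frac{1}{599} \approx 0.0016694$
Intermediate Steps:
$I = 31$
$z{\left(A \right)} = 70$ ($z{\left(A \right)} = 8 + 2 \cdot 31 = 8 + 62 = 70$)
$b{\left(a,X \right)} = 9 + 8 a$
$\frac{1}{b{\left(65,279 \right)} + z{\left(-246 \right)}} = \frac{1}{\left(9 + 8 \cdot 65\right) + 70} = \frac{1}{\left(9 + 520\right) + 70} = \frac{1}{529 + 70} = \frac{1}{599}$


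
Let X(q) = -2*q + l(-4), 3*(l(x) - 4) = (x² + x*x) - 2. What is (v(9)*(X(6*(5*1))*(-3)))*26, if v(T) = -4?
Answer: -14352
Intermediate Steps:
l(x) = 10/3 + 2*x²/3 (l(x) = 4 + ((x² + x*x) - 2)/3 = 4 + ((x² + x²) - 2)/3 = 4 + (2*x² - 2)/3 = 4 + (-2 + 2*x²)/3 = 4 + (-⅔ + 2*x²/3) = 10/3 + 2*x²/3)
X(q) = 14 - 2*q (X(q) = -2*q + (10/3 + (⅔)*(-4)²) = -2*q + (10/3 + (⅔)*16) = -2*q + (10/3 + 32/3) = -2*q + 14 = 14 - 2*q)
(v(9)*(X(6*(5*1))*(-3)))*26 = -4*(14 - 12*5*1)*(-3)*26 = -4*(14 - 12*5)*(-3)*26 = -4*(14 - 2*30)*(-3)*26 = -4*(14 - 60)*(-3)*26 = -(-184)*(-3)*26 = -4*138*26 = -552*26 = -14352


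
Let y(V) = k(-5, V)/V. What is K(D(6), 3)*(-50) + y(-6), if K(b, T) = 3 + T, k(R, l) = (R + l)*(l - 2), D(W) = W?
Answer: -944/3 ≈ -314.67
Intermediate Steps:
k(R, l) = (-2 + l)*(R + l) (k(R, l) = (R + l)*(-2 + l) = (-2 + l)*(R + l))
y(V) = (10 + V² - 7*V)/V (y(V) = (V² - 2*(-5) - 2*V - 5*V)/V = (V² + 10 - 2*V - 5*V)/V = (10 + V² - 7*V)/V)
K(D(6), 3)*(-50) + y(-6) = (3 + 3)*(-50) + (-7 - 6 + 10/(-6)) = 6*(-50) + (-7 - 6 + 10*(-⅙)) = -300 + (-7 - 6 - 5/3) = -300 - 44/3 = -944/3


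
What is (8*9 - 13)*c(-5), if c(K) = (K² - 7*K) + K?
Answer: 3245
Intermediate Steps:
c(K) = K² - 6*K
(8*9 - 13)*c(-5) = (8*9 - 13)*(-5*(-6 - 5)) = (72 - 13)*(-5*(-11)) = 59*55 = 3245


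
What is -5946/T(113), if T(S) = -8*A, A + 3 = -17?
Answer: -2973/80 ≈ -37.162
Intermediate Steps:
A = -20 (A = -3 - 17 = -20)
T(S) = 160 (T(S) = -8*(-20) = 160)
-5946/T(113) = -5946/160 = -5946*1/160 = -2973/80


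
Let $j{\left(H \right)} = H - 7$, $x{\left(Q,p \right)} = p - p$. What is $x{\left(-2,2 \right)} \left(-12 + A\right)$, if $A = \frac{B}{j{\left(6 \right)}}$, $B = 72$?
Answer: $0$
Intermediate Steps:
$x{\left(Q,p \right)} = 0$
$j{\left(H \right)} = -7 + H$ ($j{\left(H \right)} = H - 7 = -7 + H$)
$A = -72$ ($A = \frac{72}{-7 + 6} = \frac{72}{-1} = 72 \left(-1\right) = -72$)
$x{\left(-2,2 \right)} \left(-12 + A\right) = 0 \left(-12 - 72\right) = 0 \left(-84\right) = 0$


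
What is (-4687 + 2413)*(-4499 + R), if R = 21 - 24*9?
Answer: 10674156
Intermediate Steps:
R = -195 (R = 21 - 216 = -195)
(-4687 + 2413)*(-4499 + R) = (-4687 + 2413)*(-4499 - 195) = -2274*(-4694) = 10674156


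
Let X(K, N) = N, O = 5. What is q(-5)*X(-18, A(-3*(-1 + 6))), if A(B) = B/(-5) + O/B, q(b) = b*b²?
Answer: -1000/3 ≈ -333.33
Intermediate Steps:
q(b) = b³
A(B) = 5/B - B/5 (A(B) = B/(-5) + 5/B = B*(-⅕) + 5/B = -B/5 + 5/B = 5/B - B/5)
q(-5)*X(-18, A(-3*(-1 + 6))) = (-5)³*(5/((-3*(-1 + 6))) - (-3)*(-1 + 6)/5) = -125*(5/((-3*5)) - (-3)*5/5) = -125*(5/(-15) - ⅕*(-15)) = -125*(5*(-1/15) + 3) = -125*(-⅓ + 3) = -125*8/3 = -1000/3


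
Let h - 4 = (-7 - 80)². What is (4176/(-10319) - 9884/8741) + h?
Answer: 682933828755/90198379 ≈ 7571.5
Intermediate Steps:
h = 7573 (h = 4 + (-7 - 80)² = 4 + (-87)² = 4 + 7569 = 7573)
(4176/(-10319) - 9884/8741) + h = (4176/(-10319) - 9884/8741) + 7573 = (4176*(-1/10319) - 9884*1/8741) + 7573 = (-4176/10319 - 9884/8741) + 7573 = -138495412/90198379 + 7573 = 682933828755/90198379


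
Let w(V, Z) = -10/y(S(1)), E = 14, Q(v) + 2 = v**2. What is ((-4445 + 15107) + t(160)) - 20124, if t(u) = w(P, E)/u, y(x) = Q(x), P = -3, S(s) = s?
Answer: -151391/16 ≈ -9461.9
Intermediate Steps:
Q(v) = -2 + v**2
y(x) = -2 + x**2
w(V, Z) = 10 (w(V, Z) = -10/(-2 + 1**2) = -10/(-2 + 1) = -10/(-1) = -10*(-1) = 10)
t(u) = 10/u
((-4445 + 15107) + t(160)) - 20124 = ((-4445 + 15107) + 10/160) - 20124 = (10662 + 10*(1/160)) - 20124 = (10662 + 1/16) - 20124 = 170593/16 - 20124 = -151391/16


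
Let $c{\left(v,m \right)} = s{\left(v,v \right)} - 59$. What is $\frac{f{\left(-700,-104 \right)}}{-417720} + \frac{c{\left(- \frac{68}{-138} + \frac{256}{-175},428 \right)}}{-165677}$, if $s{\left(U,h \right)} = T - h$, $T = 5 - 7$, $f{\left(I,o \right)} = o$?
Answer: $\frac{1419016982}{2321304588925} \approx 0.0006113$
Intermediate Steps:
$T = -2$ ($T = 5 - 7 = -2$)
$s{\left(U,h \right)} = -2 - h$
$c{\left(v,m \right)} = -61 - v$ ($c{\left(v,m \right)} = \left(-2 - v\right) - 59 = -61 - v$)
$\frac{f{\left(-700,-104 \right)}}{-417720} + \frac{c{\left(- \frac{68}{-138} + \frac{256}{-175},428 \right)}}{-165677} = - \frac{104}{-417720} + \frac{-61 - \left(- \frac{68}{-138} + \frac{256}{-175}\right)}{-165677} = \left(-104\right) \left(- \frac{1}{417720}\right) + \left(-61 - \left(\left(-68\right) \left(- \frac{1}{138}\right) + 256 \left(- \frac{1}{175}\right)\right)\right) \left(- \frac{1}{165677}\right) = \frac{13}{52215} + \left(-61 - \left(\frac{34}{69} - \frac{256}{175}\right)\right) \left(- \frac{1}{165677}\right) = \frac{13}{52215} + \left(-61 - - \frac{11714}{12075}\right) \left(- \frac{1}{165677}\right) = \frac{13}{52215} + \left(-61 + \frac{11714}{12075}\right) \left(- \frac{1}{165677}\right) = \frac{13}{52215} - - \frac{724861}{2000549775} = \frac{13}{52215} + \frac{724861}{2000549775} = \frac{1419016982}{2321304588925}$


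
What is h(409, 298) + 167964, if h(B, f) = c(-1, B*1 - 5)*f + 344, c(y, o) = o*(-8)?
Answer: -794828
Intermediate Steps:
c(y, o) = -8*o
h(B, f) = 344 + f*(40 - 8*B) (h(B, f) = (-8*(B*1 - 5))*f + 344 = (-8*(B - 5))*f + 344 = (-8*(-5 + B))*f + 344 = (40 - 8*B)*f + 344 = f*(40 - 8*B) + 344 = 344 + f*(40 - 8*B))
h(409, 298) + 167964 = (344 + 8*298*(5 - 1*409)) + 167964 = (344 + 8*298*(5 - 409)) + 167964 = (344 + 8*298*(-404)) + 167964 = (344 - 963136) + 167964 = -962792 + 167964 = -794828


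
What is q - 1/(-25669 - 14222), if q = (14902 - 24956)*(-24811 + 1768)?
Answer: 9241720378903/39891 ≈ 2.3167e+8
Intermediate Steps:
q = 231674322 (q = -10054*(-23043) = 231674322)
q - 1/(-25669 - 14222) = 231674322 - 1/(-25669 - 14222) = 231674322 - 1/(-39891) = 231674322 - 1*(-1/39891) = 231674322 + 1/39891 = 9241720378903/39891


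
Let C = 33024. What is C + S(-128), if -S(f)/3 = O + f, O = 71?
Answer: 33195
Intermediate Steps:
S(f) = -213 - 3*f (S(f) = -3*(71 + f) = -213 - 3*f)
C + S(-128) = 33024 + (-213 - 3*(-128)) = 33024 + (-213 + 384) = 33024 + 171 = 33195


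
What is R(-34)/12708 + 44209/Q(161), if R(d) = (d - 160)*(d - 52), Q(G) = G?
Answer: 141123524/511497 ≈ 275.90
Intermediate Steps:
R(d) = (-160 + d)*(-52 + d)
R(-34)/12708 + 44209/Q(161) = (8320 + (-34)² - 212*(-34))/12708 + 44209/161 = (8320 + 1156 + 7208)*(1/12708) + 44209*(1/161) = 16684*(1/12708) + 44209/161 = 4171/3177 + 44209/161 = 141123524/511497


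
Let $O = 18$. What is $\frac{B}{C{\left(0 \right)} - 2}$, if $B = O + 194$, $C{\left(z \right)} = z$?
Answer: $-106$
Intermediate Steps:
$B = 212$ ($B = 18 + 194 = 212$)
$\frac{B}{C{\left(0 \right)} - 2} = \frac{212}{0 - 2} = \frac{212}{-2} = 212 \left(- \frac{1}{2}\right) = -106$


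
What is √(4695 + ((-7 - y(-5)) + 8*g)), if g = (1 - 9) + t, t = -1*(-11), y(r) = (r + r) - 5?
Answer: √4727 ≈ 68.753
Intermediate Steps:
y(r) = -5 + 2*r (y(r) = 2*r - 5 = -5 + 2*r)
t = 11
g = 3 (g = (1 - 9) + 11 = -8 + 11 = 3)
√(4695 + ((-7 - y(-5)) + 8*g)) = √(4695 + ((-7 - (-5 + 2*(-5))) + 8*3)) = √(4695 + ((-7 - (-5 - 10)) + 24)) = √(4695 + ((-7 - 1*(-15)) + 24)) = √(4695 + ((-7 + 15) + 24)) = √(4695 + (8 + 24)) = √(4695 + 32) = √4727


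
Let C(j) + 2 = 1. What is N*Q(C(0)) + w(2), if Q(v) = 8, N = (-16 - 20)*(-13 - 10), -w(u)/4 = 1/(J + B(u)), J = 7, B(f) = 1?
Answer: 13247/2 ≈ 6623.5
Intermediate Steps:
C(j) = -1 (C(j) = -2 + 1 = -1)
w(u) = -½ (w(u) = -4/(7 + 1) = -4/8 = -4*⅛ = -½)
N = 828 (N = -36*(-23) = 828)
N*Q(C(0)) + w(2) = 828*8 - ½ = 6624 - ½ = 13247/2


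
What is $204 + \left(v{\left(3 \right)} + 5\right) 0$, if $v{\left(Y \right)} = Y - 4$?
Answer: $204$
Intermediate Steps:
$v{\left(Y \right)} = -4 + Y$
$204 + \left(v{\left(3 \right)} + 5\right) 0 = 204 + \left(\left(-4 + 3\right) + 5\right) 0 = 204 + \left(-1 + 5\right) 0 = 204 + 4 \cdot 0 = 204 + 0 = 204$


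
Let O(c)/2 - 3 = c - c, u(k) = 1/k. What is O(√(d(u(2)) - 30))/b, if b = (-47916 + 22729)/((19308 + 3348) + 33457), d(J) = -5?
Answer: -336678/25187 ≈ -13.367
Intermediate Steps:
O(c) = 6 (O(c) = 6 + 2*(c - c) = 6 + 2*0 = 6 + 0 = 6)
b = -25187/56113 (b = -25187/(22656 + 33457) = -25187/56113 ≈ -0.44886)
O(√(d(u(2)) - 30))/b = 6/(-25187/56113) = 6*(-56113/25187) = -336678/25187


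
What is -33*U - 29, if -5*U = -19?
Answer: -772/5 ≈ -154.40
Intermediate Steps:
U = 19/5 (U = -⅕*(-19) = 19/5 ≈ 3.8000)
-33*U - 29 = -33*19/5 - 29 = -627/5 - 29 = -772/5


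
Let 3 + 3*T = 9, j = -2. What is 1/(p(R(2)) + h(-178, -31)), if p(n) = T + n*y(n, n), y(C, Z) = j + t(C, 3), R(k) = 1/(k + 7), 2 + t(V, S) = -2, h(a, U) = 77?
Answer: 3/235 ≈ 0.012766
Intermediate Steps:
t(V, S) = -4 (t(V, S) = -2 - 2 = -4)
T = 2 (T = -1 + (1/3)*9 = -1 + 3 = 2)
R(k) = 1/(7 + k)
y(C, Z) = -6 (y(C, Z) = -2 - 4 = -6)
p(n) = 2 - 6*n (p(n) = 2 + n*(-6) = 2 - 6*n)
1/(p(R(2)) + h(-178, -31)) = 1/((2 - 6/(7 + 2)) + 77) = 1/((2 - 6/9) + 77) = 1/((2 - 6*1/9) + 77) = 1/((2 - 2/3) + 77) = 1/(4/3 + 77) = 1/(235/3) = 3/235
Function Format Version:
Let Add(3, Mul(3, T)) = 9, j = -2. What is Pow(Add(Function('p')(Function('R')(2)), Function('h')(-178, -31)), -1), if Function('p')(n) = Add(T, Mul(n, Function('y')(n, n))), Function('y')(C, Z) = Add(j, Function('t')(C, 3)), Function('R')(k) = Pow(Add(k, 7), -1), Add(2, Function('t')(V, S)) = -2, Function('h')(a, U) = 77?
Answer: Rational(3, 235) ≈ 0.012766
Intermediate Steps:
Function('t')(V, S) = -4 (Function('t')(V, S) = Add(-2, -2) = -4)
T = 2 (T = Add(-1, Mul(Rational(1, 3), 9)) = Add(-1, 3) = 2)
Function('R')(k) = Pow(Add(7, k), -1)
Function('y')(C, Z) = -6 (Function('y')(C, Z) = Add(-2, -4) = -6)
Function('p')(n) = Add(2, Mul(-6, n)) (Function('p')(n) = Add(2, Mul(n, -6)) = Add(2, Mul(-6, n)))
Pow(Add(Function('p')(Function('R')(2)), Function('h')(-178, -31)), -1) = Pow(Add(Add(2, Mul(-6, Pow(Add(7, 2), -1))), 77), -1) = Pow(Add(Add(2, Mul(-6, Pow(9, -1))), 77), -1) = Pow(Add(Add(2, Mul(-6, Rational(1, 9))), 77), -1) = Pow(Add(Add(2, Rational(-2, 3)), 77), -1) = Pow(Add(Rational(4, 3), 77), -1) = Pow(Rational(235, 3), -1) = Rational(3, 235)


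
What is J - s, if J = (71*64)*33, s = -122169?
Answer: 272121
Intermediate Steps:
J = 149952 (J = 4544*33 = 149952)
J - s = 149952 - 1*(-122169) = 149952 + 122169 = 272121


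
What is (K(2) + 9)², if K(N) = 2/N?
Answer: 100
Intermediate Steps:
(K(2) + 9)² = (2/2 + 9)² = (2*(½) + 9)² = (1 + 9)² = 10² = 100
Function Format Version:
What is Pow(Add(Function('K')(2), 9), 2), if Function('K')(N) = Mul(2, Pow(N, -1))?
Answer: 100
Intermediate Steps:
Pow(Add(Function('K')(2), 9), 2) = Pow(Add(Mul(2, Pow(2, -1)), 9), 2) = Pow(Add(Mul(2, Rational(1, 2)), 9), 2) = Pow(Add(1, 9), 2) = Pow(10, 2) = 100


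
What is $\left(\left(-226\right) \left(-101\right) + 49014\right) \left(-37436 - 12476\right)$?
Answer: $-3585678080$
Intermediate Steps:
$\left(\left(-226\right) \left(-101\right) + 49014\right) \left(-37436 - 12476\right) = \left(22826 + 49014\right) \left(-49912\right) = 71840 \left(-49912\right) = -3585678080$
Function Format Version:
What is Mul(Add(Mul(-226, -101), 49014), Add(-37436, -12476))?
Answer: -3585678080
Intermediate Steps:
Mul(Add(Mul(-226, -101), 49014), Add(-37436, -12476)) = Mul(Add(22826, 49014), -49912) = Mul(71840, -49912) = -3585678080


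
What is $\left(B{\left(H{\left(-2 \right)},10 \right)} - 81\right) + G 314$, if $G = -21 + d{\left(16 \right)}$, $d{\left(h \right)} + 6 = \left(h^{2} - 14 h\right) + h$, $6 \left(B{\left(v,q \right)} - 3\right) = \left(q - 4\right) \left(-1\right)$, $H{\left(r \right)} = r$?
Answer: $6515$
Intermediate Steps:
$B{\left(v,q \right)} = \frac{11}{3} - \frac{q}{6}$ ($B{\left(v,q \right)} = 3 + \frac{\left(q - 4\right) \left(-1\right)}{6} = 3 + \frac{\left(-4 + q\right) \left(-1\right)}{6} = 3 + \frac{4 - q}{6} = 3 - \left(- \frac{2}{3} + \frac{q}{6}\right) = \frac{11}{3} - \frac{q}{6}$)
$d{\left(h \right)} = -6 + h^{2} - 13 h$ ($d{\left(h \right)} = -6 + \left(\left(h^{2} - 14 h\right) + h\right) = -6 + \left(h^{2} - 13 h\right) = -6 + h^{2} - 13 h$)
$G = 21$ ($G = -21 - \left(214 - 256\right) = -21 - -42 = -21 + 42 = 21$)
$\left(B{\left(H{\left(-2 \right)},10 \right)} - 81\right) + G 314 = \left(\left(\frac{11}{3} - \frac{5}{3}\right) - 81\right) + 21 \cdot 314 = \left(\left(\frac{11}{3} - \frac{5}{3}\right) - 81\right) + 6594 = \left(2 - 81\right) + 6594 = -79 + 6594 = 6515$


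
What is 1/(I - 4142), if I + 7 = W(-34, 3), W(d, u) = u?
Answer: -1/4146 ≈ -0.00024120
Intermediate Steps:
I = -4 (I = -7 + 3 = -4)
1/(I - 4142) = 1/(-4 - 4142) = 1/(-4146) = -1/4146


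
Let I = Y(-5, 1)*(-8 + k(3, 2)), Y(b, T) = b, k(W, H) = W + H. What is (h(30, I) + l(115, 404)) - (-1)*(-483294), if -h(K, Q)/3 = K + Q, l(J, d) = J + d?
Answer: -482910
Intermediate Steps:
k(W, H) = H + W
I = 15 (I = -5*(-8 + (2 + 3)) = -5*(-8 + 5) = -5*(-3) = 15)
h(K, Q) = -3*K - 3*Q (h(K, Q) = -3*(K + Q) = -3*K - 3*Q)
(h(30, I) + l(115, 404)) - (-1)*(-483294) = ((-3*30 - 3*15) + (115 + 404)) - (-1)*(-483294) = ((-90 - 45) + 519) - 1*483294 = (-135 + 519) - 483294 = 384 - 483294 = -482910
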